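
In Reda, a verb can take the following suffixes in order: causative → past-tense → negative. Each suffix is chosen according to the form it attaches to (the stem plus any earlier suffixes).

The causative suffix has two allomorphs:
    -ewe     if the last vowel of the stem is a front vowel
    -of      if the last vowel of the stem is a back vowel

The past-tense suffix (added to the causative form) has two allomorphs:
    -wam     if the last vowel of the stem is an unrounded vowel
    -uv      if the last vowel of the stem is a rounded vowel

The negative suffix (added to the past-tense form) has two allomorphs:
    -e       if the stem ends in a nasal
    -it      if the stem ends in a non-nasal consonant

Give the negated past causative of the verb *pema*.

Since the last vowel of *pema* is /a/ (a back vowel), it takes -of, giving *pemaof*.
The causative form *pemaof*: last vowel = /o/, a rounded vowel → -uv → *pemaofuv*.
The past-tense form *pemaofuv* — final consonant /v/ (non-nasal) → -it → *pemaofuvit*.

pemaofuvit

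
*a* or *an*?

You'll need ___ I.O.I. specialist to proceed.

an

The indefinite article is chosen by the initial *sound* of the following word, not its spelling.
The initialism *I.O.I.* is read letter by letter; the first letter, I, is pronounced /aɪ/, which begins with a vowel sound.
So the article is *an*: You'll need an I.O.I. specialist to proceed.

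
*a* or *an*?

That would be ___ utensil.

a

The indefinite article is chosen by the initial *sound* of the following word, not its spelling.
*utensil* begins with the sound /juː/ (u pronounced /juː/) — a consonant sound.
So the article is *a*: That would be a utensil.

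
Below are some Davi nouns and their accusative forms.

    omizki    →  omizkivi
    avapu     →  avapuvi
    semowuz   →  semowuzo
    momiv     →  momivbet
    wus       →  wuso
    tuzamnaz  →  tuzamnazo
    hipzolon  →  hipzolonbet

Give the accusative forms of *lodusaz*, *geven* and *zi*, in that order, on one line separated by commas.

Looking at the final sound of each stem: -o when the stem ends in a sibilant (*semowuz*, *wus*, *tuzamnaz*); -bet when the stem ends in a non-sibilant consonant (*momiv*, *hipzolon*); -vi when the stem ends in a vowel (*omizki*, *avapu*).
Since the final sound of *lodusaz* is /z/ (a sibilant), it takes -o, giving *lodusazo*.
*geven* — final sound /n/ (a non-sibilant consonant) → -bet → *gevenbet*.
*zi*: final sound = /i/, a vowel → -vi → *zivi*.

lodusazo, gevenbet, zivi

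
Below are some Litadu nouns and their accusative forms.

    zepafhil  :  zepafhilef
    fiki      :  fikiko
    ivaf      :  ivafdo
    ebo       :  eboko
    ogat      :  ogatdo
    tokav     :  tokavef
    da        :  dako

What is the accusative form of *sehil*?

The alternation tracks the final sound of the stem — -do when the stem ends in a voiceless consonant (*ivaf*, *ogat*); -ef when the stem ends in a voiced consonant (*zepafhil*, *tokav*); -ko when the stem ends in a vowel (*fiki*, *ebo*, *da*).
*sehil* — final sound /l/ (a voiced consonant) → -ef → *sehilef*.

sehilef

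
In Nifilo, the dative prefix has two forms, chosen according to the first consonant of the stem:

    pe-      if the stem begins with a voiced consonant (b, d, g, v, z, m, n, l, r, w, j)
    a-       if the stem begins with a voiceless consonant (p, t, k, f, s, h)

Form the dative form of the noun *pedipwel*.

*pedipwel* — first consonant /p/ (voiceless) → a- → *apedipwel*.

apedipwel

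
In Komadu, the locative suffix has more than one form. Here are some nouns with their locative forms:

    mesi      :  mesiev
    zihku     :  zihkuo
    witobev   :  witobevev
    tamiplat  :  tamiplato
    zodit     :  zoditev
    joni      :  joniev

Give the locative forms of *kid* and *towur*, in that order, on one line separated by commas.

The suffix is conditioned by the last vowel: -ev when the last vowel of the stem is a front vowel (*mesi*, *witobev*, *zodit*, *joni*); -o when the last vowel of the stem is a back vowel (*zihku*, *tamiplat*).
*kid* — last vowel /i/ (a front vowel) → -ev → *kidev*.
Since the last vowel of *towur* is /u/ (a back vowel), it takes -o, giving *towuro*.

kidev, towuro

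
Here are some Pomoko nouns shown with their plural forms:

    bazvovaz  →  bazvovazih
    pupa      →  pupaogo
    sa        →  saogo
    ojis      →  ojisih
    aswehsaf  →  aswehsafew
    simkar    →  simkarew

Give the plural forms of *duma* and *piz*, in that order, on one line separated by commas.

dumaogo, pizih

Looking at the final sound of each stem: -ih when the stem ends in a sibilant (*bazvovaz*, *ojis*); -ew when the stem ends in a non-sibilant consonant (*aswehsaf*, *simkar*); -ogo when the stem ends in a vowel (*pupa*, *sa*).
*duma* — final sound /a/ (a vowel) → -ogo → *dumaogo*.
*piz* — final sound /z/ (a sibilant) → -ih → *pizih*.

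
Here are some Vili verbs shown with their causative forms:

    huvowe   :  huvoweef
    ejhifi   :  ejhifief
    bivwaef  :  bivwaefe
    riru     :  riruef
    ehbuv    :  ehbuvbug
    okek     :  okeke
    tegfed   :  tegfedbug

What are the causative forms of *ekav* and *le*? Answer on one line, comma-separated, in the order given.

ekavbug, leef

The pattern is voicing of the final sound: -e when the stem ends in a voiceless consonant (*bivwaef*, *okek*); -bug when the stem ends in a voiced consonant (*ehbuv*, *tegfed*); -ef when the stem ends in a vowel (*huvowe*, *ejhifi*, *riru*).
Since the final sound of *ekav* is /v/ (a voiced consonant), it takes -bug, giving *ekavbug*.
*le*: final sound = /e/, a vowel → -ef → *leef*.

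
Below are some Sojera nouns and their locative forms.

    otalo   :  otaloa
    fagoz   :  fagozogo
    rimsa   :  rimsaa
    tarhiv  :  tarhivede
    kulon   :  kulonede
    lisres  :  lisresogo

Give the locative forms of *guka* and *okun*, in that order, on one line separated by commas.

The suffix is conditioned by the final sound: -ogo when the stem ends in a sibilant (*fagoz*, *lisres*); -ede when the stem ends in a non-sibilant consonant (*tarhiv*, *kulon*); -a when the stem ends in a vowel (*otalo*, *rimsa*).
*guka* — final sound /a/ (a vowel) → -a → *gukaa*.
*okun* — final sound /n/ (a non-sibilant consonant) → -ede → *okunede*.

gukaa, okunede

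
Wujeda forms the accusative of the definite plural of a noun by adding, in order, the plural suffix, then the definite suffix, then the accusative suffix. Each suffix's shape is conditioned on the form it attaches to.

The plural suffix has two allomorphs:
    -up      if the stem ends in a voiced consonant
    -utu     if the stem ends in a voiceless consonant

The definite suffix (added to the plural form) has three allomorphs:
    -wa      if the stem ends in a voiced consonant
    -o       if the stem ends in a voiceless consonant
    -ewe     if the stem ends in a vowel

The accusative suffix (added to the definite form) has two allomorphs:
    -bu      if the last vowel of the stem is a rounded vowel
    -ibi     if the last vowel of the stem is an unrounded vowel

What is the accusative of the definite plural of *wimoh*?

wimohutueweibi

Since the final consonant of *wimoh* is /h/ (voiceless), it takes -utu, giving *wimohutu*.
The plural form *wimohutu* — final sound /u/ (a vowel) → -ewe → *wimohutuewe*.
The definite form *wimohutuewe* — last vowel /e/ (an unrounded vowel) → -ibi → *wimohutueweibi*.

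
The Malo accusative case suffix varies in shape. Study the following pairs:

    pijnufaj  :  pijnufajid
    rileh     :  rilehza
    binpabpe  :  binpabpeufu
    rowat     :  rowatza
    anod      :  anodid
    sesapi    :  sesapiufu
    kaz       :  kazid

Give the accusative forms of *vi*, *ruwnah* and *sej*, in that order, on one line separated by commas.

viufu, ruwnahza, sejid

Looking at the final sound of each stem: -za when the stem ends in a voiceless consonant (*rileh*, *rowat*); -id when the stem ends in a voiced consonant (*pijnufaj*, *anod*, *kaz*); -ufu when the stem ends in a vowel (*binpabpe*, *sesapi*).
*vi* — final sound /i/ (a vowel) → -ufu → *viufu*.
*ruwnah* — final sound /h/ (a voiceless consonant) → -za → *ruwnahza*.
*sej* — final sound /j/ (a voiced consonant) → -id → *sejid*.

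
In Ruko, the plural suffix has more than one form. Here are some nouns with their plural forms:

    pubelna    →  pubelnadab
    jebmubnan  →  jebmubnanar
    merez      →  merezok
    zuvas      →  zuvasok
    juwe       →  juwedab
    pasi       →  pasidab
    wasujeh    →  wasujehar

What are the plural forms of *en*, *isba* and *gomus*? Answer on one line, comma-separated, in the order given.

enar, isbadab, gomusok

The pattern is sibilance of the final sound: -ok when the stem ends in a sibilant (*merez*, *zuvas*); -ar when the stem ends in a non-sibilant consonant (*jebmubnan*, *wasujeh*); -dab when the stem ends in a vowel (*pubelna*, *juwe*, *pasi*).
*en* — final sound /n/ (a non-sibilant consonant) → -ar → *enar*.
*isba* — final sound /a/ (a vowel) → -dab → *isbadab*.
*gomus* — final sound /s/ (a sibilant) → -ok → *gomusok*.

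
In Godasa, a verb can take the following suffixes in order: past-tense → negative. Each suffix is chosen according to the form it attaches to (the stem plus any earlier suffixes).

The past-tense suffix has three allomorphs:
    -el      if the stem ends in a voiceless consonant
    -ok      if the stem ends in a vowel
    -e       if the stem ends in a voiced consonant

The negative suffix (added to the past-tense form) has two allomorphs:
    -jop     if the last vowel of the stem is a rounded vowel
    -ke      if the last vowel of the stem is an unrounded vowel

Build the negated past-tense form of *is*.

iselke

*is*: final sound = /s/, a voiceless consonant → -el → *isel*.
Since the last vowel of the past-tense form *isel* is /e/ (an unrounded vowel), it takes -ke, giving *iselke*.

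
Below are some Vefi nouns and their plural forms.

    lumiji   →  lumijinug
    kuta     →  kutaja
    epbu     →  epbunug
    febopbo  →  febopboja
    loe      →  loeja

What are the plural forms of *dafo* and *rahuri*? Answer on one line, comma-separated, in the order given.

dafoja, rahurinug

The pattern is height harmony: -nug when the last vowel of the stem is a high vowel (*lumiji*, *epbu*); -ja when the last vowel of the stem is a non-high vowel (*kuta*, *febopbo*, *loe*).
The last vowel of *dafo* is /o/, which is a non-high vowel, so the suffix is -ja, giving *dafoja*.
*rahuri* — last vowel /i/ (a high vowel) → -nug → *rahurinug*.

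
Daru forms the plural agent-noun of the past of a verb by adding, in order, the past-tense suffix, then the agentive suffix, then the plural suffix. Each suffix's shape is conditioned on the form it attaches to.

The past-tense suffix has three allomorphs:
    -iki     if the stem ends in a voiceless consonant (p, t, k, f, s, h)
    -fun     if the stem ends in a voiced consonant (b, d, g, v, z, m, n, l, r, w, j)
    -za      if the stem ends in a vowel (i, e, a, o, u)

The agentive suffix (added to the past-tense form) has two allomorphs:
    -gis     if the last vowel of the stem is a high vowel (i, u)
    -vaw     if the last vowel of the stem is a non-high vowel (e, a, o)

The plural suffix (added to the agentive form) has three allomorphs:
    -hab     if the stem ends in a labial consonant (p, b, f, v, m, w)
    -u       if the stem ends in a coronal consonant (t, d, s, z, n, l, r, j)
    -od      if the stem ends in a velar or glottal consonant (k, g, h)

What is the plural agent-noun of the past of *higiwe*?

higiwezavawhab

*higiwe*: final sound = /e/, a vowel → -za → *higiweza*.
The last vowel of the past-tense form *higiweza* is /a/, which is a non-high vowel, so the agentive suffix is -vaw, giving *higiwezavaw*.
The agentive form *higiwezavaw* — final consonant /w/ (labial) → -hab → *higiwezavawhab*.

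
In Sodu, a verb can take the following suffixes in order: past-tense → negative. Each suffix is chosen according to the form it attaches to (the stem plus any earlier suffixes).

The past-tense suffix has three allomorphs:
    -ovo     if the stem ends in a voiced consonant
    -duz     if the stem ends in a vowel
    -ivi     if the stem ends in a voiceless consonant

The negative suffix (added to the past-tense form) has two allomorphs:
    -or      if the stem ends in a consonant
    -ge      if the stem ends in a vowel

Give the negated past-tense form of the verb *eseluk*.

eselukivige

Since the final sound of *eseluk* is /k/ (a voiceless consonant), it takes -ivi, giving *eselukivi*.
Since the final sound of the past-tense form *eselukivi* is /i/ (a vowel), it takes -ge, giving *eselukivige*.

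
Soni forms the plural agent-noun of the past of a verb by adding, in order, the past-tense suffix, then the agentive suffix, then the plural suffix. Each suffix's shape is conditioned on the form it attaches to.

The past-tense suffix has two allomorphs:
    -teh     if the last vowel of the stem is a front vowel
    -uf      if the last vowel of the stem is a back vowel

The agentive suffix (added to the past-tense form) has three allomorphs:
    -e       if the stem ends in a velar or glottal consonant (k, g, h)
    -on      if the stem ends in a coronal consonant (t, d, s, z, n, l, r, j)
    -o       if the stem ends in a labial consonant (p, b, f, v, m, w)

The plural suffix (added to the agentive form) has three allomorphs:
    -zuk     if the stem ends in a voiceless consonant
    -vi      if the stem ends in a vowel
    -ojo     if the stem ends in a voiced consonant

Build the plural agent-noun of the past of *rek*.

rektehevi

*rek* — last vowel /e/ (a front vowel) → -teh → *rekteh*.
The final consonant of the past-tense form *rekteh* is /h/, which is velar/glottal, so the agentive suffix is -e, giving *rektehe*.
The agentive form *rektehe* — final sound /e/ (a vowel) → -vi → *rektehevi*.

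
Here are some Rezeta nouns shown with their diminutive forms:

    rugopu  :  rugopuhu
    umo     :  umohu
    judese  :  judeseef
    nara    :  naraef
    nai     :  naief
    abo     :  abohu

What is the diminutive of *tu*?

tuhu

The alternation tracks the last vowel of the stem — -hu when the last vowel of the stem is a rounded vowel (*rugopu*, *umo*, *abo*); -ef when the last vowel of the stem is an unrounded vowel (*judese*, *nara*, *nai*).
*tu* — last vowel /u/ (a rounded vowel) → -hu → *tuhu*.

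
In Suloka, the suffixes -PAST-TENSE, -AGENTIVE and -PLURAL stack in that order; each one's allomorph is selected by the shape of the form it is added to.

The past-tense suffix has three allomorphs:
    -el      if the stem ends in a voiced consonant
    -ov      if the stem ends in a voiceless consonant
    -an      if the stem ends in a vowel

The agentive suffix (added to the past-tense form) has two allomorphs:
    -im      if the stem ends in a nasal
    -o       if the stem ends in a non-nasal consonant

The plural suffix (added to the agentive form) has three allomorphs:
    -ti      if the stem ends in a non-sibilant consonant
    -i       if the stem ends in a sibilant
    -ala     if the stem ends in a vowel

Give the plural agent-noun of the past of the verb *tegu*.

The final sound of *tegu* is /u/, which is a vowel, so the past-tense suffix is -an, giving *teguan*.
The final consonant of the past-tense form *teguan* is /n/, which is a nasal, so the agentive suffix is -im, giving *teguanim*.
Since the final sound of the agentive form *teguanim* is /m/ (a non-sibilant consonant), it takes -ti, giving *teguanimti*.

teguanimti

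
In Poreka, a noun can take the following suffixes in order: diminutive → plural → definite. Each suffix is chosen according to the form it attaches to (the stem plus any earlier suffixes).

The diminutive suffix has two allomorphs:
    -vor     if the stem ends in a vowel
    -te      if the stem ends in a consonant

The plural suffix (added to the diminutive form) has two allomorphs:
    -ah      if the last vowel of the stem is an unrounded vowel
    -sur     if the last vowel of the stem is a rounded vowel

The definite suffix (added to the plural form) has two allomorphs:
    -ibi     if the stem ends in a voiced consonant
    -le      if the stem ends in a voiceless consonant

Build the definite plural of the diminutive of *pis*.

pisteahle

The final sound of *pis* is /s/, which is a consonant, so the diminutive suffix is -te, giving *piste*.
The diminutive form *piste*: last vowel = /e/, an unrounded vowel → -ah → *pisteah*.
The plural form *pisteah*: final consonant = /h/, voiceless → -le → *pisteahle*.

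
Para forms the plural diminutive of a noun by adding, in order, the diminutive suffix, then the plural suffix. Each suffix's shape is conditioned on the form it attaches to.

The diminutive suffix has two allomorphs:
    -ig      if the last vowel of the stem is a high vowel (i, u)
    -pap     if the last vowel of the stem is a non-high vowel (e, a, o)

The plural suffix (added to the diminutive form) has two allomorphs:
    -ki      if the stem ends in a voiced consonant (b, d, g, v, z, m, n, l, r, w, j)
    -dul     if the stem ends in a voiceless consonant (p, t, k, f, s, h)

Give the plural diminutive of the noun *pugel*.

The last vowel of *pugel* is /e/, which is a non-high vowel, so the diminutive suffix is -pap, giving *pugelpap*.
Since the final consonant of the diminutive form *pugelpap* is /p/ (voiceless), it takes -dul, giving *pugelpapdul*.

pugelpapdul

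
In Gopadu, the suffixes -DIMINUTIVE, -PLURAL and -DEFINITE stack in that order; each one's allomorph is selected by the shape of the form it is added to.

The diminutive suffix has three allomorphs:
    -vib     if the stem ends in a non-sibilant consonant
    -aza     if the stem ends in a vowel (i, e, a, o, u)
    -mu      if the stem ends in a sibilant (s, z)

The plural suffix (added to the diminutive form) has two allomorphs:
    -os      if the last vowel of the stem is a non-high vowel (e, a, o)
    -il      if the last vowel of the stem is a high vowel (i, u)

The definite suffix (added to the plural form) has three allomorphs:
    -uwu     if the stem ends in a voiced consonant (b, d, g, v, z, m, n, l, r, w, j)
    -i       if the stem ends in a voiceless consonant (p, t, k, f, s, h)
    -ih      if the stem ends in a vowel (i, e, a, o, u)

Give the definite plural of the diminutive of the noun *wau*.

The final sound of *wau* is /u/, which is a vowel, so the diminutive suffix is -aza, giving *wauaza*.
Since the last vowel of the diminutive form *wauaza* is /a/ (a non-high vowel), it takes -os, giving *wauazaos*.
The final sound of the plural form *wauazaos* is /s/, which is a voiceless consonant, so the definite suffix is -i, giving *wauazaosi*.

wauazaosi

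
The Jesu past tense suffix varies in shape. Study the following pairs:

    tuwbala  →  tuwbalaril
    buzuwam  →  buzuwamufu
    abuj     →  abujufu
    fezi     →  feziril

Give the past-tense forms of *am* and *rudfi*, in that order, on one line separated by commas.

The alternation tracks the final sound of the stem — -ufu when the stem ends in a consonant (*buzuwam*, *abuj*); -ril when the stem ends in a vowel (*tuwbala*, *fezi*).
*am*: final sound = /m/, a consonant → -ufu → *amufu*.
The final sound of *rudfi* is /i/, which is a vowel, so the suffix is -ril, giving *rudfiril*.

amufu, rudfiril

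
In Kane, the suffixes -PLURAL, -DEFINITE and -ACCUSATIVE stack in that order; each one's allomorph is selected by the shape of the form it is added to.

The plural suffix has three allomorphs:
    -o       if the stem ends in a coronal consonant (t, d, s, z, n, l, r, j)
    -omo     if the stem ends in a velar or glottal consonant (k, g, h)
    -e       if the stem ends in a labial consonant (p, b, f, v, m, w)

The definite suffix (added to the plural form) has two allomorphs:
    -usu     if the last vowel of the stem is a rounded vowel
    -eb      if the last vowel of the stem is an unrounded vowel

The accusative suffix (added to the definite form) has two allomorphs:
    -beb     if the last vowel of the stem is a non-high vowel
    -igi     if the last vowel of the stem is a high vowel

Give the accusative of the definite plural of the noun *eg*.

*eg*: final consonant = /g/, velar/glottal → -omo → *egomo*.
The last vowel of the plural form *egomo* is /o/, which is a rounded vowel, so the definite suffix is -usu, giving *egomousu*.
Since the last vowel of the definite form *egomousu* is /u/ (a high vowel), it takes -igi, giving *egomousuigi*.

egomousuigi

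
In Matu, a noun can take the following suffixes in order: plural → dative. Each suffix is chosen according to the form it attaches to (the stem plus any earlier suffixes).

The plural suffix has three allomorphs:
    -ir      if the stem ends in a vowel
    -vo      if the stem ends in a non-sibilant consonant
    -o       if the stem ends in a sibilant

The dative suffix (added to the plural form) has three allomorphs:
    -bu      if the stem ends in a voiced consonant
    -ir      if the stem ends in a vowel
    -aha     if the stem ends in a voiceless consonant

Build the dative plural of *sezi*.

Since the final sound of *sezi* is /i/ (a vowel), it takes -ir, giving *seziir*.
Since the final sound of the plural form *seziir* is /r/ (a voiced consonant), it takes -bu, giving *seziirbu*.

seziirbu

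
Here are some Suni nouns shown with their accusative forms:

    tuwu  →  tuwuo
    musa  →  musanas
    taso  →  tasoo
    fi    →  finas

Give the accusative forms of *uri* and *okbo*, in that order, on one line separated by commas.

The suffix is conditioned by the last vowel: -o when the last vowel of the stem is a rounded vowel (*tuwu*, *taso*); -nas when the last vowel of the stem is an unrounded vowel (*musa*, *fi*).
*uri*: last vowel = /i/, an unrounded vowel → -nas → *urinas*.
*okbo*: last vowel = /o/, a rounded vowel → -o → *okboo*.

urinas, okboo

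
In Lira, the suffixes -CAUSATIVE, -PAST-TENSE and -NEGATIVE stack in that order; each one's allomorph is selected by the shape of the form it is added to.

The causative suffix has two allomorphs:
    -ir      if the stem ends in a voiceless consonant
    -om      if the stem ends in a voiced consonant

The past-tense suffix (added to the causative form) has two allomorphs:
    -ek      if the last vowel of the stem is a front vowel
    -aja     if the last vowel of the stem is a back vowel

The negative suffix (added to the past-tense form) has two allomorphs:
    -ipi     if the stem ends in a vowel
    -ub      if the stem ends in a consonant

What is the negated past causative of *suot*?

suotirekub

*suot* — final consonant /t/ (voiceless) → -ir → *suotir*.
The last vowel of the causative form *suotir* is /i/, which is a front vowel, so the past-tense suffix is -ek, giving *suotirek*.
Since the final sound of the past-tense form *suotirek* is /k/ (a consonant), it takes -ub, giving *suotirekub*.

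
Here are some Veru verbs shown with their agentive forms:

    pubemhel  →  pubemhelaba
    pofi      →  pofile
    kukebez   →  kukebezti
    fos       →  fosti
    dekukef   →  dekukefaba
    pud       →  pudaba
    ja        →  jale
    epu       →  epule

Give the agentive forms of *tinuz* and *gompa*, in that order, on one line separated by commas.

The pattern is sibilance of the final sound: -ti when the stem ends in a sibilant (*kukebez*, *fos*); -aba when the stem ends in a non-sibilant consonant (*pubemhel*, *dekukef*, *pud*); -le when the stem ends in a vowel (*pofi*, *ja*, *epu*).
Since the final sound of *tinuz* is /z/ (a sibilant), it takes -ti, giving *tinuzti*.
The final sound of *gompa* is /a/, which is a vowel, so the suffix is -le, giving *gompale*.

tinuzti, gompale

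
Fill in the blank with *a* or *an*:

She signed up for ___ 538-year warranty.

a

The indefinite article is chosen by the initial *sound* of the following word, not its spelling.
The number *538* is spoken "five hundred …", beginning with /faɪv/ — a consonant sound.
So the article is *a*: She signed up for a 538-year warranty.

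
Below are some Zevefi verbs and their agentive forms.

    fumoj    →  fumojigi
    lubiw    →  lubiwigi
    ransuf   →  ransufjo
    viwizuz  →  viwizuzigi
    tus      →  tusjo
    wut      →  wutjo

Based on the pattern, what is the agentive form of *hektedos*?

The pattern is voicing of the final consonant: -jo when the stem ends in a voiceless consonant (*ransuf*, *tus*, *wut*); -igi when the stem ends in a voiced consonant (*fumoj*, *lubiw*, *viwizuz*).
*hektedos*: final consonant = /s/, voiceless → -jo → *hektedosjo*.

hektedosjo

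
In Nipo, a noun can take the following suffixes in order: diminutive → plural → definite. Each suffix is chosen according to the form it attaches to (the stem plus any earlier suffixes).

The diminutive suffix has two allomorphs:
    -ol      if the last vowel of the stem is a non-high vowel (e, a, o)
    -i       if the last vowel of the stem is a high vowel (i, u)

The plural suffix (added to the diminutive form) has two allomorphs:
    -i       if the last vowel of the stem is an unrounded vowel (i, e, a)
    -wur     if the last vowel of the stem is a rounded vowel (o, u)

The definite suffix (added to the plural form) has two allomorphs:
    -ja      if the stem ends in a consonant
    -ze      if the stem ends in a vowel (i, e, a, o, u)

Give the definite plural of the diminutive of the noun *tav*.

tavolwurja

Since the last vowel of *tav* is /a/ (a non-high vowel), it takes -ol, giving *tavol*.
Since the last vowel of the diminutive form *tavol* is /o/ (a rounded vowel), it takes -wur, giving *tavolwur*.
The plural form *tavolwur* — final sound /r/ (a consonant) → -ja → *tavolwurja*.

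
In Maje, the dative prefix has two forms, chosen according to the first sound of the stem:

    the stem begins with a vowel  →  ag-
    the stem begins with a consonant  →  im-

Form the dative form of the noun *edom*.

agedom

Since the first sound of *edom* is /e/ (a vowel), it takes ag-, giving *agedom*.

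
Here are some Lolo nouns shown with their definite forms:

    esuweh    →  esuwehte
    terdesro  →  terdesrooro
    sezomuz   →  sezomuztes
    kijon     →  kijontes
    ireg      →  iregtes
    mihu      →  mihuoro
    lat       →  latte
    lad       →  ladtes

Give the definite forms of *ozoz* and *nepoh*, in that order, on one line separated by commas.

ozoztes, nepohte

The suffix is conditioned by the final sound: -te when the stem ends in a voiceless consonant (*esuweh*, *lat*); -tes when the stem ends in a voiced consonant (*sezomuz*, *kijon*, *ireg*, *lad*); -oro when the stem ends in a vowel (*terdesro*, *mihu*).
Since the final sound of *ozoz* is /z/ (a voiced consonant), it takes -tes, giving *ozoztes*.
The final sound of *nepoh* is /h/, which is a voiceless consonant, so the suffix is -te, giving *nepohte*.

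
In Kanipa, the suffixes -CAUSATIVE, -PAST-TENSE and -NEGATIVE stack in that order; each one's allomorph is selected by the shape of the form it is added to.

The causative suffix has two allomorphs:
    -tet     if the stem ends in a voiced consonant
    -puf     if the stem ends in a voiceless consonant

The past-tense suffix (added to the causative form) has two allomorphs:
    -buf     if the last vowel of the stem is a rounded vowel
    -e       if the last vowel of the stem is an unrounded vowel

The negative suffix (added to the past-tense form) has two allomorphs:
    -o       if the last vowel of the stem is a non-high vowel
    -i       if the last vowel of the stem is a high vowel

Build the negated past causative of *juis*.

*juis*: final consonant = /s/, voiceless → -puf → *juispuf*.
The causative form *juispuf*: last vowel = /u/, a rounded vowel → -buf → *juispufbuf*.
The past-tense form *juispufbuf*: last vowel = /u/, a high vowel → -i → *juispufbufi*.

juispufbufi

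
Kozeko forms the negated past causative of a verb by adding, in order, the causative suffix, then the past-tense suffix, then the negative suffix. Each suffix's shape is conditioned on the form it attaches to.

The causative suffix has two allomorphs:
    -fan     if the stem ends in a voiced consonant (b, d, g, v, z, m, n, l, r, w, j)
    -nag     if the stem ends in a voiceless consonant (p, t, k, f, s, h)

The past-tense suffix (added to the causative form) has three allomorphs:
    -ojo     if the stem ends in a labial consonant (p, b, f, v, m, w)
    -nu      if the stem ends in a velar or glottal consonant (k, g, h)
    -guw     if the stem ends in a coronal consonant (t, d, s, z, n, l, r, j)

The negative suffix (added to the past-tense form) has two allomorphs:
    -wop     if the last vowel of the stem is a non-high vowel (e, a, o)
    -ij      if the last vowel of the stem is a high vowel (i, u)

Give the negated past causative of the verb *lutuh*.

The final consonant of *lutuh* is /h/, which is voiceless, so the causative suffix is -nag, giving *lutuhnag*.
The causative form *lutuhnag*: final consonant = /g/, velar/glottal → -nu → *lutuhnagnu*.
The past-tense form *lutuhnagnu*: last vowel = /u/, a high vowel → -ij → *lutuhnagnuij*.

lutuhnagnuij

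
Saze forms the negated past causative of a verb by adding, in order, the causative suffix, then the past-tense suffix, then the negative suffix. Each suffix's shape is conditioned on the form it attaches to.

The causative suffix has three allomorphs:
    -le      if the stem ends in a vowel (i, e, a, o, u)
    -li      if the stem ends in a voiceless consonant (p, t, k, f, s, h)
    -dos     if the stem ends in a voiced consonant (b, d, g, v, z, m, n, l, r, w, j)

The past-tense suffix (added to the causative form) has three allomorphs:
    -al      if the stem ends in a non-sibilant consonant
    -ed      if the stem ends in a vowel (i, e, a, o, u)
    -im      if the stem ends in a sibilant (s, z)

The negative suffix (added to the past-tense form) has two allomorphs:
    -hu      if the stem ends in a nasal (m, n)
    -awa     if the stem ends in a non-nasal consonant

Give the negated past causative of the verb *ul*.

*ul*: final sound = /l/, a voiced consonant → -dos → *uldos*.
The causative form *uldos*: final sound = /s/, a sibilant → -im → *uldosim*.
The past-tense form *uldosim* — final consonant /m/ (a nasal) → -hu → *uldosimhu*.

uldosimhu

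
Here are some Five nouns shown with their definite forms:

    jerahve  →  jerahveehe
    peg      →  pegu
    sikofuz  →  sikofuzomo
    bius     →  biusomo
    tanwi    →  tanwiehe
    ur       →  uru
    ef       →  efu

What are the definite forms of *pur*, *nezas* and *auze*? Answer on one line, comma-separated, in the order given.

The alternation tracks the final sound of the stem — -omo when the stem ends in a sibilant (*sikofuz*, *bius*); -u when the stem ends in a non-sibilant consonant (*peg*, *ur*, *ef*); -ehe when the stem ends in a vowel (*jerahve*, *tanwi*).
The final sound of *pur* is /r/, which is a non-sibilant consonant, so the suffix is -u, giving *puru*.
Since the final sound of *nezas* is /s/ (a sibilant), it takes -omo, giving *nezasomo*.
The final sound of *auze* is /e/, which is a vowel, so the suffix is -ehe, giving *auzeehe*.

puru, nezasomo, auzeehe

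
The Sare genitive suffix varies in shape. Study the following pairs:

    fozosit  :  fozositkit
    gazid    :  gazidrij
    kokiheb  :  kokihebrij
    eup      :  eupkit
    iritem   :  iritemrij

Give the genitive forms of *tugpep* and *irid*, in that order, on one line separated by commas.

Looking at the final consonant of each stem: -kit when the stem ends in a voiceless consonant (*fozosit*, *eup*); -rij when the stem ends in a voiced consonant (*gazid*, *kokiheb*, *iritem*).
*tugpep* — final consonant /p/ (voiceless) → -kit → *tugpepkit*.
The final consonant of *irid* is /d/, which is voiced, so the suffix is -rij, giving *iridrij*.

tugpepkit, iridrij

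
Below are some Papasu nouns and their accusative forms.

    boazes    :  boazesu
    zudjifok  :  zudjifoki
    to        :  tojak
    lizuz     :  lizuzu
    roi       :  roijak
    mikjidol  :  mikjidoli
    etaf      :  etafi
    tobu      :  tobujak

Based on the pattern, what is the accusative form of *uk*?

The suffix is conditioned by the final sound: -u when the stem ends in a sibilant (*boazes*, *lizuz*); -i when the stem ends in a non-sibilant consonant (*zudjifok*, *mikjidol*, *etaf*); -jak when the stem ends in a vowel (*to*, *roi*, *tobu*).
*uk*: final sound = /k/, a non-sibilant consonant → -i → *uki*.

uki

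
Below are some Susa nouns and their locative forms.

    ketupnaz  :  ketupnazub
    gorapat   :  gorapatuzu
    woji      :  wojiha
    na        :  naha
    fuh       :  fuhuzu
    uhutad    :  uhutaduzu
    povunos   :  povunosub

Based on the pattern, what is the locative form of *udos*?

udosub

The alternation tracks the final sound of the stem — -ub when the stem ends in a sibilant (*ketupnaz*, *povunos*); -uzu when the stem ends in a non-sibilant consonant (*gorapat*, *fuh*, *uhutad*); -ha when the stem ends in a vowel (*woji*, *na*).
The final sound of *udos* is /s/, which is a sibilant, so the suffix is -ub, giving *udosub*.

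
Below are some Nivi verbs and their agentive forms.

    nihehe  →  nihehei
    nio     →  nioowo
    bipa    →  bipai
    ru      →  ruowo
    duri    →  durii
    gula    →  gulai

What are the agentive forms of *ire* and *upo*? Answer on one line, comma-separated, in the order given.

The pattern is rounding harmony: -owo when the last vowel of the stem is a rounded vowel (*nio*, *ru*); -i when the last vowel of the stem is an unrounded vowel (*nihehe*, *bipa*, *duri*, *gula*).
*ire*: last vowel = /e/, an unrounded vowel → -i → *irei*.
*upo*: last vowel = /o/, a rounded vowel → -owo → *upoowo*.

irei, upoowo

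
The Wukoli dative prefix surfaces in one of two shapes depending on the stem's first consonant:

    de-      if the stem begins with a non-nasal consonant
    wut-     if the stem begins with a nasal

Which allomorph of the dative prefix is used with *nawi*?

Since the first consonant of *nawi* is /n/ (a nasal), it takes wut-.

wut-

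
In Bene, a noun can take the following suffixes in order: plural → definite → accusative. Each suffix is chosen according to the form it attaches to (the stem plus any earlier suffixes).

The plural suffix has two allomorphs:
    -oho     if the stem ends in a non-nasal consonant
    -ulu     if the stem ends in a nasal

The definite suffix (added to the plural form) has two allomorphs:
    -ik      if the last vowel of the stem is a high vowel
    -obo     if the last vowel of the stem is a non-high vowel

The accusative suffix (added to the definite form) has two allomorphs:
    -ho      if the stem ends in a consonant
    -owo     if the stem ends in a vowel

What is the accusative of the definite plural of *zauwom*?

The final consonant of *zauwom* is /m/, which is a nasal, so the plural suffix is -ulu, giving *zauwomulu*.
The plural form *zauwomulu* — last vowel /u/ (a high vowel) → -ik → *zauwomuluik*.
The definite form *zauwomuluik*: final sound = /k/, a consonant → -ho → *zauwomuluikho*.

zauwomuluikho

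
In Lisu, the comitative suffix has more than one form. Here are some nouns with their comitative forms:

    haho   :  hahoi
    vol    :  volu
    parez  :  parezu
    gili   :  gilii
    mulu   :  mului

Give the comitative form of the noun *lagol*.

lagolu

The pattern is consonant vs. vowel: -u when the stem ends in a consonant (*vol*, *parez*); -i when the stem ends in a vowel (*haho*, *gili*, *mulu*).
Since the final sound of *lagol* is /l/ (a consonant), it takes -u, giving *lagolu*.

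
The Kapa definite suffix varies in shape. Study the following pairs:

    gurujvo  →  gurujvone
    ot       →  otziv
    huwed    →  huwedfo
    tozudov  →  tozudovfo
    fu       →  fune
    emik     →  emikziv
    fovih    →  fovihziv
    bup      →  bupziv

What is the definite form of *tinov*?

tinovfo

The suffix is conditioned by the final sound: -ziv when the stem ends in a voiceless consonant (*ot*, *emik*, *fovih*, *bup*); -fo when the stem ends in a voiced consonant (*huwed*, *tozudov*); -ne when the stem ends in a vowel (*gurujvo*, *fu*).
The final sound of *tinov* is /v/, which is a voiced consonant, so the suffix is -fo, giving *tinovfo*.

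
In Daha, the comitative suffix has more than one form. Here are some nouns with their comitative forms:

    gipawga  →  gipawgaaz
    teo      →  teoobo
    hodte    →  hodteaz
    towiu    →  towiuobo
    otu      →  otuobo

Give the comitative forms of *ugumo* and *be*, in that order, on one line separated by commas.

ugumoobo, beaz

The suffix is conditioned by the last vowel: -obo when the last vowel of the stem is a rounded vowel (*teo*, *towiu*, *otu*); -az when the last vowel of the stem is an unrounded vowel (*gipawga*, *hodte*).
*ugumo* — last vowel /o/ (a rounded vowel) → -obo → *ugumoobo*.
Since the last vowel of *be* is /e/ (an unrounded vowel), it takes -az, giving *beaz*.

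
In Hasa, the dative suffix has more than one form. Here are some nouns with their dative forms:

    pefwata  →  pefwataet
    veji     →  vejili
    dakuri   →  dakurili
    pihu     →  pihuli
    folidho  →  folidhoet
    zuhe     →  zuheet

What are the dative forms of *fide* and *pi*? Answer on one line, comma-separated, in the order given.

Looking at the last vowel of each stem: -li when the last vowel of the stem is a high vowel (*veji*, *dakuri*, *pihu*); -et when the last vowel of the stem is a non-high vowel (*pefwata*, *folidho*, *zuhe*).
*fide*: last vowel = /e/, a non-high vowel → -et → *fideet*.
*pi* — last vowel /i/ (a high vowel) → -li → *pili*.

fideet, pili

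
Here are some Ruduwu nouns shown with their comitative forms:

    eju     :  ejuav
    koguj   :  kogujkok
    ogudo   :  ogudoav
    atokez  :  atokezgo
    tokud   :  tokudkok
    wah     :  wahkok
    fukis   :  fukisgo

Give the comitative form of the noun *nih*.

Looking at the final sound of each stem: -go when the stem ends in a sibilant (*atokez*, *fukis*); -kok when the stem ends in a non-sibilant consonant (*koguj*, *tokud*, *wah*); -av when the stem ends in a vowel (*eju*, *ogudo*).
The final sound of *nih* is /h/, which is a non-sibilant consonant, so the suffix is -kok, giving *nihkok*.

nihkok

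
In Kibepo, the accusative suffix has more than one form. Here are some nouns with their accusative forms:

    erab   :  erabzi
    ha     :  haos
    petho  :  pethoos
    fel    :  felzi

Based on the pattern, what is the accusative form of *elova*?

The suffix is conditioned by the final sound: -zi when the stem ends in a consonant (*erab*, *fel*); -os when the stem ends in a vowel (*ha*, *petho*).
*elova*: final sound = /a/, a vowel → -os → *elovaos*.

elovaos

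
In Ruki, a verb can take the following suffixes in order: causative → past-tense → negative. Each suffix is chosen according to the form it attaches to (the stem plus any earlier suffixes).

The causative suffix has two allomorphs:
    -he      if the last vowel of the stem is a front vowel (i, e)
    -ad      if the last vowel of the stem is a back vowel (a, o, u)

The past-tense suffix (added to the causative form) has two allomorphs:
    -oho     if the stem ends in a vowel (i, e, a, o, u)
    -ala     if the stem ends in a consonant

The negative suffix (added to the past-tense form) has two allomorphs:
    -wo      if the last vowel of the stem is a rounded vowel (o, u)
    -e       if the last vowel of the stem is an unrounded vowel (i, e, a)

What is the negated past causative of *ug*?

*ug*: last vowel = /u/, a back vowel → -ad → *ugad*.
The causative form *ugad* — final sound /d/ (a consonant) → -ala → *ugadala*.
The last vowel of the past-tense form *ugadala* is /a/, which is an unrounded vowel, so the negative suffix is -e, giving *ugadalae*.

ugadalae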